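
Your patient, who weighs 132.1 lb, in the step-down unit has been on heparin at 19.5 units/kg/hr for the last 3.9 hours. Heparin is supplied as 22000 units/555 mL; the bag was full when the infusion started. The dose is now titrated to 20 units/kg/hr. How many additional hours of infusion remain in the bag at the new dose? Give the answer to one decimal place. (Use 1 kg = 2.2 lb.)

Initial rate:
Weight = 132.1 lb ÷ 2.2 lb/kg = 60.04545 kg
Dose = 19.5 units/kg/hr × 60.04545 kg = 1170.886 units/hr
Concentration = 22000 units ÷ 555 mL = 39.63964 units/mL
Rate = 1170.886 units/hr ÷ 39.63964 units/mL = 29.53827 mL/hr
Volume infused so far = 29.53827 mL/hr × 3.9 hr = 115.1993 mL
Volume remaining = 555 − 115.1993 = 439.8007 mL
New rate:
Dose = 20 units/kg/hr × 60.04545 kg = 1200.909 units/hr
Rate = 1200.909 units/hr ÷ 39.63964 units/mL = 30.29566 mL/hr
Time remaining = 439.8007 mL ÷ 30.29566 mL/hr = 14.51695 hr

14.5 hours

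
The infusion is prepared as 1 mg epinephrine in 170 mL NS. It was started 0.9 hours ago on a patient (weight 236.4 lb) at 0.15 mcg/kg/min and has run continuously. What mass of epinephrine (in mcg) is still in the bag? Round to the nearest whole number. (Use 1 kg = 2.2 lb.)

Weight = 236.4 lb ÷ 2.2 lb/kg = 107.4545 kg
Dose = 0.15 mcg/kg/min × 107.4545 kg = 16.11818 mcg/min
16.11818 mcg/min × 60 min/hr = 967.0909 mcg/hr
Concentration = 1 mg ÷ 170 mL = 0.005882353 mg/mL = 5.882353 mcg/mL
Rate = 967.0909 mcg/hr ÷ 5.882353 mcg/mL = 164.4055 mL/hr
Volume infused = 164.4055 mL/hr × 0.9 hr = 147.9649 mL
Volume remaining = 170 − 147.9649 = 22.03509 mL
Drug remaining = 22.03509 mL × 5.882353 mcg/mL = 129.6182 mcg

130 mcg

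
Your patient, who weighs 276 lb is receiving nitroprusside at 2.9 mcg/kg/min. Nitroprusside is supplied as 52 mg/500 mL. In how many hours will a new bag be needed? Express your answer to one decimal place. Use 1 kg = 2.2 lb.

2.4 hours

Weight = 276 lb ÷ 2.2 lb/kg = 125.4545 kg
Dose = 2.9 mcg/kg/min × 125.4545 kg = 363.8182 mcg/min
363.8182 mcg/min × 60 min/hr = 21829.09 mcg/hr
Concentration = 52 mg ÷ 500 mL = 0.104 mg/mL = 104 mcg/mL
Rate = 21829.09 mcg/hr ÷ 104 mcg/mL = 209.8951 mL/hr
Duration = 500 mL ÷ 209.8951 mL/hr = 2.382142 hr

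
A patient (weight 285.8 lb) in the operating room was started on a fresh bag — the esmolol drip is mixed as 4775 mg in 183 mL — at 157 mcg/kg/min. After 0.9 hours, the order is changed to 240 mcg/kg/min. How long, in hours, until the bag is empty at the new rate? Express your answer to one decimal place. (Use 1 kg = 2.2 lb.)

Initial rate:
Weight = 285.8 lb ÷ 2.2 lb/kg = 129.9091 kg
Dose = 157 mcg/kg/min × 129.9091 kg = 20395.73 mcg/min
20395.73 mcg/min × 60 min/hr = 1223744 mcg/hr
Concentration = 4775 mg ÷ 183 mL = 26.0929 mg/mL = 26092.9 mcg/mL
Rate = 1223744 mcg/hr ÷ 26092.9 mcg/mL = 46.89949 mL/hr
Volume infused so far = 46.89949 mL/hr × 0.9 hr = 42.20954 mL
Volume remaining = 183 − 42.20954 = 140.7905 mL
New rate:
Dose = 240 mcg/kg/min × 129.9091 kg = 31178.18 mcg/min
31178.18 mcg/min × 60 min/hr = 1870691 mcg/hr
Rate = 1870691 mcg/hr ÷ 26092.9 mcg/mL = 71.69349 mL/hr
Time remaining = 140.7905 mL ÷ 71.69349 mL/hr = 1.963783 hr

2.0 hours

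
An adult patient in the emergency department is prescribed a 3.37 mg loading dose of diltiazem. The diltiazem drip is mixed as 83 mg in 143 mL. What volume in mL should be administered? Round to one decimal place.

Concentration = 83 mg ÷ 143 mL = 0.5804196 mg/mL
Volume = 3.37 mg ÷ 0.5804196 mg/mL = 5.806145 mL

5.8 mL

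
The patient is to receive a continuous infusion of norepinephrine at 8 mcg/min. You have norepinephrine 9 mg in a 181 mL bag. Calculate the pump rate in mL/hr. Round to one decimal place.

8 mcg/min × 60 min/hr = 480 mcg/hr
Concentration = 9 mg ÷ 181 mL = 0.04972376 mg/mL = 49.72376 mcg/mL
Rate = 480 mcg/hr ÷ 49.72376 mcg/mL = 9.653333 mL/hr

9.7 mL/hr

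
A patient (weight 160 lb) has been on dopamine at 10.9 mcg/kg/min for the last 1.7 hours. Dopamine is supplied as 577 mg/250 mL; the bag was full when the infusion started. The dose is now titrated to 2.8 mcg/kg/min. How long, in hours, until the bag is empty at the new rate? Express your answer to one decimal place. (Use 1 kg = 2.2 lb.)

Initial rate:
Weight = 160 lb ÷ 2.2 lb/kg = 72.72727 kg
Dose = 10.9 mcg/kg/min × 72.72727 kg = 792.7273 mcg/min
792.7273 mcg/min × 60 min/hr = 47563.64 mcg/hr
Concentration = 577 mg ÷ 250 mL = 2.308 mg/mL = 2308 mcg/mL
Rate = 47563.64 mcg/hr ÷ 2308 mcg/mL = 20.60816 mL/hr
Volume infused so far = 20.60816 mL/hr × 1.7 hr = 35.03387 mL
Volume remaining = 250 − 35.03387 = 214.9661 mL
New rate:
Dose = 2.8 mcg/kg/min × 72.72727 kg = 203.6364 mcg/min
203.6364 mcg/min × 60 min/hr = 12218.18 mcg/hr
Rate = 12218.18 mcg/hr ÷ 2308 mcg/mL = 5.29384 mL/hr
Time remaining = 214.9661 mL ÷ 5.29384 mL/hr = 40.60685 hr

40.6 hours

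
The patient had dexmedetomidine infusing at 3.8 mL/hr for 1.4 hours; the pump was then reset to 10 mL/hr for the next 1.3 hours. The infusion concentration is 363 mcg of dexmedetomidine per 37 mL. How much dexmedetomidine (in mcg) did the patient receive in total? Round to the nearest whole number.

Concentration = 363 mcg ÷ 37 mL = 9.810811 mcg/mL
Stage 1: 3.8 mL/hr × 1.4 hr = 5.32 mL → 5.32 mL × 9.810811 mcg/mL = 52.19351 mcg
Stage 2: 10 mL/hr × 1.3 hr = 13 mL → 13 mL × 9.810811 mcg/mL = 127.5405 mcg
Total = 52.19351 + 127.5405 = 179.7341 mcg

180 mcg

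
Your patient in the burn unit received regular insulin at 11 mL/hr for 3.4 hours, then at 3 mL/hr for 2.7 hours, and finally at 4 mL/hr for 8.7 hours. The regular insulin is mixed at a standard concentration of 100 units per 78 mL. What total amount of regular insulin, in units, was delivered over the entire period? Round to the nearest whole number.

103 units

Concentration = 100 units ÷ 78 mL = 1.282051 units/mL
Stage 1: 11 mL/hr × 3.4 hr = 37.4 mL → 37.4 mL × 1.282051 units/mL = 47.94872 units
Stage 2: 3 mL/hr × 2.7 hr = 8.1 mL → 8.1 mL × 1.282051 units/mL = 10.38462 units
Stage 3: 4 mL/hr × 8.7 hr = 34.8 mL → 34.8 mL × 1.282051 units/mL = 44.61538 units
Total = 47.94872 + 10.38462 + 44.61538 = 102.9487 units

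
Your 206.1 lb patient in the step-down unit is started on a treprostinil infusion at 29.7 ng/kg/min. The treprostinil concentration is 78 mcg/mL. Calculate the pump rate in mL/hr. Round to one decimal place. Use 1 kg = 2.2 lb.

2.1 mL/hr

Weight = 206.1 lb ÷ 2.2 lb/kg = 93.68182 kg
Dose = 29.7 ng/kg/min × 93.68182 kg = 2782.35 ng/min
2782.35 ng/min × 60 min/hr = 166941 ng/hr
Concentration = 78 mcg/mL = 78000 ng/mL
Rate = 166941 ng/hr ÷ 78000 ng/mL = 2.140269 mL/hr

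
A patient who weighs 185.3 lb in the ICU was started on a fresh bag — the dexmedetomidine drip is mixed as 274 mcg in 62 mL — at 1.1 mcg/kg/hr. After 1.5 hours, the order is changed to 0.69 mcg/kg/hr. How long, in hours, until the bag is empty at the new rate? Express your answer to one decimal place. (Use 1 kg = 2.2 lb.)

2.3 hours

Initial rate:
Weight = 185.3 lb ÷ 2.2 lb/kg = 84.22727 kg
Dose = 1.1 mcg/kg/hr × 84.22727 kg = 92.65 mcg/hr
Concentration = 274 mcg ÷ 62 mL = 4.419355 mcg/mL
Rate = 92.65 mcg/hr ÷ 4.419355 mcg/mL = 20.9646 mL/hr
Volume infused so far = 20.9646 mL/hr × 1.5 hr = 31.4469 mL
Volume remaining = 62 − 31.4469 = 30.5531 mL
New rate:
Dose = 0.69 mcg/kg/hr × 84.22727 kg = 58.11682 mcg/hr
Rate = 58.11682 mcg/hr ÷ 4.419355 mcg/mL = 13.15052 mL/hr
Time remaining = 30.5531 mL ÷ 13.15052 mL/hr = 2.323338 hr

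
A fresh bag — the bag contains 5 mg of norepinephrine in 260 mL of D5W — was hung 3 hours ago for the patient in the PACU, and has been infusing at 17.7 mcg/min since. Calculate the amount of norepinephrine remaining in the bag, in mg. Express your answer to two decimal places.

1.81 mg

17.7 mcg/min × 60 min/hr = 1062 mcg/hr
Concentration = 5 mg ÷ 260 mL = 0.01923077 mg/mL = 19.23077 mcg/mL
Rate = 1062 mcg/hr ÷ 19.23077 mcg/mL = 55.224 mL/hr
Volume infused = 55.224 mL/hr × 3 hr = 165.672 mL
Volume remaining = 260 − 165.672 = 94.328 mL
Drug remaining = 94.328 mL × 19.23077 mcg/mL = 1814 mcg = 1.814 mg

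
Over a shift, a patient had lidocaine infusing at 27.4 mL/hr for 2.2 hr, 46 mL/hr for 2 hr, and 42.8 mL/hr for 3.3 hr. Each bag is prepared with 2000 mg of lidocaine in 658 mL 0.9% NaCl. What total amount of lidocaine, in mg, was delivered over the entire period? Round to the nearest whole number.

892 mg

Concentration = 2000 mg ÷ 658 mL = 3.039514 mg/mL
Stage 1: 27.4 mL/hr × 2.2 hr = 60.28 mL → 60.28 mL × 3.039514 mg/mL = 183.2219 mg
Stage 2: 46 mL/hr × 2 hr = 92 mL → 92 mL × 3.039514 mg/mL = 279.6353 mg
Stage 3: 42.8 mL/hr × 3.3 hr = 141.24 mL → 141.24 mL × 3.039514 mg/mL = 429.3009 mg
Total = 183.2219 + 279.6353 + 429.3009 = 892.1581 mg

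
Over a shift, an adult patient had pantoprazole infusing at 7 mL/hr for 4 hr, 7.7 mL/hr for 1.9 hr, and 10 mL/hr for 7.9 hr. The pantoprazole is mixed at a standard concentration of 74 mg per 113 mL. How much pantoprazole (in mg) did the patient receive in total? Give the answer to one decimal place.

Concentration = 74 mg ÷ 113 mL = 0.6548673 mg/mL
Stage 1: 7 mL/hr × 4 hr = 28 mL → 28 mL × 0.6548673 mg/mL = 18.33628 mg
Stage 2: 7.7 mL/hr × 1.9 hr = 14.63 mL → 14.63 mL × 0.6548673 mg/mL = 9.580708 mg
Stage 3: 10 mL/hr × 7.9 hr = 79 mL → 79 mL × 0.6548673 mg/mL = 51.73451 mg
Total = 18.33628 + 9.580708 + 51.73451 = 79.6515 mg

79.7 mg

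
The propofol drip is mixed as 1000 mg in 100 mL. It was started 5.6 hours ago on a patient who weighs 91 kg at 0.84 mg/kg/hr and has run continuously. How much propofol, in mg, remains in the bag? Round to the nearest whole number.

572 mg

Dose = 0.84 mg/kg/hr × 91 kg = 76.44 mg/hr
Concentration = 1000 mg ÷ 100 mL = 10 mg/mL
Rate = 76.44 mg/hr ÷ 10 mg/mL = 7.644 mL/hr
Volume infused = 7.644 mL/hr × 5.6 hr = 42.8064 mL
Volume remaining = 100 − 42.8064 = 57.1936 mL
Drug remaining = 57.1936 mL × 10 mg/mL = 571.936 mg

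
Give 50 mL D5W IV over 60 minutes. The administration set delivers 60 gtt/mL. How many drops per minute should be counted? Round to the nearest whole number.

50 mL ÷ (60 min) = 0.8333333 mL/min
0.8333333 mL/min × 60 gtt/mL = 50 gtt/min

50 gtt/min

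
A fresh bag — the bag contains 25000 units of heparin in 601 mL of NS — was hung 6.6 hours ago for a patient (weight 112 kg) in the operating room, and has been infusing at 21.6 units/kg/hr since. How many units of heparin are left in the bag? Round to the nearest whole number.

Dose = 21.6 units/kg/hr × 112 kg = 2419.2 units/hr
Concentration = 25000 units ÷ 601 mL = 41.59734 units/mL
Rate = 2419.2 units/hr ÷ 41.59734 units/mL = 58.15757 mL/hr
Volume infused = 58.15757 mL/hr × 6.6 hr = 383.8399 mL
Volume remaining = 601 − 383.8399 = 217.1601 mL
Drug remaining = 217.1601 mL × 41.59734 units/mL = 9033.28 units

9033 units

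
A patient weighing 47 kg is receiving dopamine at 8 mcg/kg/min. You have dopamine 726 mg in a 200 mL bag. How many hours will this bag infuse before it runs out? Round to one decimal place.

Dose = 8 mcg/kg/min × 47 kg = 376 mcg/min
376 mcg/min × 60 min/hr = 22560 mcg/hr
Concentration = 726 mg ÷ 200 mL = 3.63 mg/mL = 3630 mcg/mL
Rate = 22560 mcg/hr ÷ 3630 mcg/mL = 6.214876 mL/hr
Duration = 200 mL ÷ 6.214876 mL/hr = 32.18085 hr

32.2 hours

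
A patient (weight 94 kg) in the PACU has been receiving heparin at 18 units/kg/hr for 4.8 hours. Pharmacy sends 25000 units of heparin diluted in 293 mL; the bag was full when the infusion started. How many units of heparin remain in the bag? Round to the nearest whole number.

Dose = 18 units/kg/hr × 94 kg = 1692 units/hr
Concentration = 25000 units ÷ 293 mL = 85.32423 units/mL
Rate = 1692 units/hr ÷ 85.32423 units/mL = 19.83024 mL/hr
Volume infused = 19.83024 mL/hr × 4.8 hr = 95.18515 mL
Volume remaining = 293 − 95.18515 = 197.8148 mL
Drug remaining = 197.8148 mL × 85.32423 units/mL = 16878.4 units

16878 units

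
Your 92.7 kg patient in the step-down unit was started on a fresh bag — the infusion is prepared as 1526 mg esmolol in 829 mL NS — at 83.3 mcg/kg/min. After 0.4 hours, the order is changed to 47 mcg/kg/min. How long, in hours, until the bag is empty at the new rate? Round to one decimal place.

Initial rate:
Dose = 83.3 mcg/kg/min × 92.7 kg = 7721.91 mcg/min
7721.91 mcg/min × 60 min/hr = 463314.6 mcg/hr
Concentration = 1526 mg ÷ 829 mL = 1.840772 mg/mL = 1840.772 mcg/mL
Rate = 463314.6 mcg/hr ÷ 1840.772 mcg/mL = 251.6958 mL/hr
Volume infused so far = 251.6958 mL/hr × 0.4 hr = 100.6783 mL
Volume remaining = 829 − 100.6783 = 728.3217 mL
New rate:
Dose = 47 mcg/kg/min × 92.7 kg = 4356.9 mcg/min
4356.9 mcg/min × 60 min/hr = 261414 mcg/hr
Rate = 261414 mcg/hr ÷ 1840.772 mcg/mL = 142.0132 mL/hr
Time remaining = 728.3217 mL ÷ 142.0132 mL/hr = 5.128548 hr

5.1 hours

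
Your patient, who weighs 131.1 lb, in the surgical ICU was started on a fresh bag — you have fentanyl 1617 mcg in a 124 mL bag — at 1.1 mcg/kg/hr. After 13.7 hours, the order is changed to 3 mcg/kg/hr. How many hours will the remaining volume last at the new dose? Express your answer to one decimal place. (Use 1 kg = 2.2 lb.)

Initial rate:
Weight = 131.1 lb ÷ 2.2 lb/kg = 59.59091 kg
Dose = 1.1 mcg/kg/hr × 59.59091 kg = 65.55 mcg/hr
Concentration = 1617 mcg ÷ 124 mL = 13.04032 mcg/mL
Rate = 65.55 mcg/hr ÷ 13.04032 mcg/mL = 5.026716 mL/hr
Volume infused so far = 5.026716 mL/hr × 13.7 hr = 68.86601 mL
Volume remaining = 124 − 68.86601 = 55.13399 mL
New rate:
Dose = 3 mcg/kg/hr × 59.59091 kg = 178.7727 mcg/hr
Rate = 178.7727 mcg/hr ÷ 13.04032 mcg/mL = 13.70923 mL/hr
Time remaining = 55.13399 mL ÷ 13.70923 mL/hr = 4.02167 hr

4.0 hours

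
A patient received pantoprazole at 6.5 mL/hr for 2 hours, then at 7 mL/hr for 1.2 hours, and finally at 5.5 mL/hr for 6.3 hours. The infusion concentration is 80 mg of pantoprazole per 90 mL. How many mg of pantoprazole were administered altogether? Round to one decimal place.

49.8 mg

Concentration = 80 mg ÷ 90 mL = 0.8888889 mg/mL
Stage 1: 6.5 mL/hr × 2 hr = 13 mL → 13 mL × 0.8888889 mg/mL = 11.55556 mg
Stage 2: 7 mL/hr × 1.2 hr = 8.4 mL → 8.4 mL × 0.8888889 mg/mL = 7.466667 mg
Stage 3: 5.5 mL/hr × 6.3 hr = 34.65 mL → 34.65 mL × 0.8888889 mg/mL = 30.8 mg
Total = 11.55556 + 7.466667 + 30.8 = 49.82222 mg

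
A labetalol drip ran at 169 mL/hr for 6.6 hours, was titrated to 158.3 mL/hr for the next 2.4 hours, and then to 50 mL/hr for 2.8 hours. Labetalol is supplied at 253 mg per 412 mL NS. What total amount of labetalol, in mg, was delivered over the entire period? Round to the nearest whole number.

Concentration = 253 mg ÷ 412 mL = 0.6140777 mg/mL
Stage 1: 169 mL/hr × 6.6 hr = 1115.4 mL → 1115.4 mL × 0.6140777 mg/mL = 684.9422 mg
Stage 2: 158.3 mL/hr × 2.4 hr = 379.92 mL → 379.92 mL × 0.6140777 mg/mL = 233.3004 mg
Stage 3: 50 mL/hr × 2.8 hr = 140 mL → 140 mL × 0.6140777 mg/mL = 85.97087 mg
Total = 684.9422 + 233.3004 + 85.97087 = 1004.213 mg

1004 mg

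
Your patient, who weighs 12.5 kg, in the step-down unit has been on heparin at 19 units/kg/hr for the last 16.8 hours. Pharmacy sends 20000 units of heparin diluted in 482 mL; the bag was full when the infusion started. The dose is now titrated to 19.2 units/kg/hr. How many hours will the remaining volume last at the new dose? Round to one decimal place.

Initial rate:
Dose = 19 units/kg/hr × 12.5 kg = 237.5 units/hr
Concentration = 20000 units ÷ 482 mL = 41.49378 units/mL
Rate = 237.5 units/hr ÷ 41.49378 units/mL = 5.72375 mL/hr
Volume infused so far = 5.72375 mL/hr × 16.8 hr = 96.159 mL
Volume remaining = 482 − 96.159 = 385.841 mL
New rate:
Dose = 19.2 units/kg/hr × 12.5 kg = 240 units/hr
Rate = 240 units/hr ÷ 41.49378 units/mL = 5.784 mL/hr
Time remaining = 385.841 mL ÷ 5.784 mL/hr = 66.70833 hr

66.7 hours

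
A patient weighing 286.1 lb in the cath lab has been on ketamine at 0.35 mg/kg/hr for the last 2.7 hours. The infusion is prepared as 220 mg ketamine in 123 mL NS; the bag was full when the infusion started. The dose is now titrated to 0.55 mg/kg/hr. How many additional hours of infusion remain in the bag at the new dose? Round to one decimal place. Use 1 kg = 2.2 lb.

1.4 hours

Initial rate:
Weight = 286.1 lb ÷ 2.2 lb/kg = 130.0455 kg
Dose = 0.35 mg/kg/hr × 130.0455 kg = 45.51591 mg/hr
Concentration = 220 mg ÷ 123 mL = 1.788618 mg/mL
Rate = 45.51591 mg/hr ÷ 1.788618 mg/mL = 25.44753 mL/hr
Volume infused so far = 25.44753 mL/hr × 2.7 hr = 68.70833 mL
Volume remaining = 123 − 68.70833 = 54.29167 mL
New rate:
Dose = 0.55 mg/kg/hr × 130.0455 kg = 71.525 mg/hr
Rate = 71.525 mg/hr ÷ 1.788618 mg/mL = 39.98898 mL/hr
Time remaining = 54.29167 mL ÷ 39.98898 mL/hr = 1.357666 hr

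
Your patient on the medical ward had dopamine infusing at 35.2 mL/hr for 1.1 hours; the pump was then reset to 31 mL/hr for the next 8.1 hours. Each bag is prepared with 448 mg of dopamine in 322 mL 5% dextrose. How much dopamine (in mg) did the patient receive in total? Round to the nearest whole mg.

403 mg

Concentration = 448 mg ÷ 322 mL = 1.391304 mg/mL
Stage 1: 35.2 mL/hr × 1.1 hr = 38.72 mL → 38.72 mL × 1.391304 mg/mL = 53.8713 mg
Stage 2: 31 mL/hr × 8.1 hr = 251.1 mL → 251.1 mL × 1.391304 mg/mL = 349.3565 mg
Total = 53.8713 + 349.3565 = 403.2278 mg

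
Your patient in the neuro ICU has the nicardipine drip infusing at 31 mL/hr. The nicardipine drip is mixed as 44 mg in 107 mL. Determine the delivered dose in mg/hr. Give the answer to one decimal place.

12.7 mg/hr

Concentration = 44 mg ÷ 107 mL = 0.411215 mg/mL
Drug rate = 31 mL/hr × 0.411215 mg/mL = 12.74766 mg/hr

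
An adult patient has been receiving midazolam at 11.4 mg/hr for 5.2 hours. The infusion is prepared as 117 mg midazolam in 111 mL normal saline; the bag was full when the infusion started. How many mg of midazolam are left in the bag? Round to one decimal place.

Concentration = 117 mg ÷ 111 mL = 1.054054 mg/mL
Rate = 11.4 mg/hr ÷ 1.054054 mg/mL = 10.81538 mL/hr
Volume infused = 10.81538 mL/hr × 5.2 hr = 56.24 mL
Volume remaining = 111 − 56.24 = 54.76 mL
Drug remaining = 54.76 mL × 1.054054 mg/mL = 57.72 mg

57.7 mg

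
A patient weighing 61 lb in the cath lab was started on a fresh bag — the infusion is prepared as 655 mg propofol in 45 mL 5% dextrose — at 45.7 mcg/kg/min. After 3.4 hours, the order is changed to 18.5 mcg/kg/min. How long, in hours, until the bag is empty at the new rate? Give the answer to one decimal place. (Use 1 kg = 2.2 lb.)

Initial rate:
Weight = 61 lb ÷ 2.2 lb/kg = 27.72727 kg
Dose = 45.7 mcg/kg/min × 27.72727 kg = 1267.136 mcg/min
1267.136 mcg/min × 60 min/hr = 76028.18 mcg/hr
Concentration = 655 mg ÷ 45 mL = 14.55556 mg/mL = 14555.56 mcg/mL
Rate = 76028.18 mcg/hr ÷ 14555.56 mcg/mL = 5.22331 mL/hr
Volume infused so far = 5.22331 mL/hr × 3.4 hr = 17.75925 mL
Volume remaining = 45 − 17.75925 = 27.24075 mL
New rate:
Dose = 18.5 mcg/kg/min × 27.72727 kg = 512.9545 mcg/min
512.9545 mcg/min × 60 min/hr = 30777.27 mcg/hr
Rate = 30777.27 mcg/hr ÷ 14555.56 mcg/mL = 2.114469 mL/hr
Time remaining = 27.24075 mL ÷ 2.114469 mL/hr = 12.88302 hr

12.9 hours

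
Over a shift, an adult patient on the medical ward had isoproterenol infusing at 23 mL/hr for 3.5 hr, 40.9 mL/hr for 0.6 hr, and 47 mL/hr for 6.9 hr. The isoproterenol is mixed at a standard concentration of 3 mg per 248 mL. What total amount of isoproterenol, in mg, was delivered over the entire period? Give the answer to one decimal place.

Concentration = 3 mg ÷ 248 mL = 0.01209677 mg/mL
Stage 1: 23 mL/hr × 3.5 hr = 80.5 mL → 80.5 mL × 0.01209677 mg/mL = 0.9737903 mg
Stage 2: 40.9 mL/hr × 0.6 hr = 24.54 mL → 24.54 mL × 0.01209677 mg/mL = 0.2968548 mg
Stage 3: 47 mL/hr × 6.9 hr = 324.3 mL → 324.3 mL × 0.01209677 mg/mL = 3.922984 mg
Total = 0.9737903 + 0.2968548 + 3.922984 = 5.193629 mg

5.2 mg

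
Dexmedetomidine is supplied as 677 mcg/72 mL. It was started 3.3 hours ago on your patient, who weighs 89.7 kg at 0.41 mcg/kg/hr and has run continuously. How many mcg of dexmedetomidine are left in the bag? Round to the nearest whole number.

556 mcg

Dose = 0.41 mcg/kg/hr × 89.7 kg = 36.777 mcg/hr
Concentration = 677 mcg ÷ 72 mL = 9.402778 mcg/mL
Rate = 36.777 mcg/hr ÷ 9.402778 mcg/mL = 3.911291 mL/hr
Volume infused = 3.911291 mL/hr × 3.3 hr = 12.90726 mL
Volume remaining = 72 − 12.90726 = 59.09274 mL
Drug remaining = 59.09274 mL × 9.402778 mcg/mL = 555.6359 mcg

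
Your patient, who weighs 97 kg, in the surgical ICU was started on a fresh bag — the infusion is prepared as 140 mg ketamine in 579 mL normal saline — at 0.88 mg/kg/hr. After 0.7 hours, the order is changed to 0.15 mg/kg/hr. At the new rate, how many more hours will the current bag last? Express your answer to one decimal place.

Initial rate:
Dose = 0.88 mg/kg/hr × 97 kg = 85.36 mg/hr
Concentration = 140 mg ÷ 579 mL = 0.2417962 mg/mL
Rate = 85.36 mg/hr ÷ 0.2417962 mg/mL = 353.0246 mL/hr
Volume infused so far = 353.0246 mL/hr × 0.7 hr = 247.1172 mL
Volume remaining = 579 − 247.1172 = 331.8828 mL
New rate:
Dose = 0.15 mg/kg/hr × 97 kg = 14.55 mg/hr
Rate = 14.55 mg/hr ÷ 0.2417962 mg/mL = 60.17464 mL/hr
Time remaining = 331.8828 mL ÷ 60.17464 mL/hr = 5.515326 hr

5.5 hours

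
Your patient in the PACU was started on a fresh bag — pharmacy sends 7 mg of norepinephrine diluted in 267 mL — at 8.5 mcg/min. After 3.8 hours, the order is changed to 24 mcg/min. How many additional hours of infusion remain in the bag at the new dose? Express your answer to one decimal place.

3.5 hours

Initial rate:
8.5 mcg/min × 60 min/hr = 510 mcg/hr
Concentration = 7 mg ÷ 267 mL = 0.02621723 mg/mL = 26.21723 mcg/mL
Rate = 510 mcg/hr ÷ 26.21723 mcg/mL = 19.45286 mL/hr
Volume infused so far = 19.45286 mL/hr × 3.8 hr = 73.92086 mL
Volume remaining = 267 − 73.92086 = 193.0791 mL
New rate:
24 mcg/min × 60 min/hr = 1440 mcg/hr
Rate = 1440 mcg/hr ÷ 26.21723 mcg/mL = 54.92571 mL/hr
Time remaining = 193.0791 mL ÷ 54.92571 mL/hr = 3.515278 hr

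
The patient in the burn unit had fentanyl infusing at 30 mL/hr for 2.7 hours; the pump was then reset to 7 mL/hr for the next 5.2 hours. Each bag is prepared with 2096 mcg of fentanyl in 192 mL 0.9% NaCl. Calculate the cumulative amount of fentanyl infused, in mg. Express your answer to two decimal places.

Concentration = 2096 mcg ÷ 192 mL = 10.91667 mcg/mL
Stage 1: 30 mL/hr × 2.7 hr = 81 mL → 81 mL × 10.91667 mcg/mL = 884.25 mcg
Stage 2: 7 mL/hr × 5.2 hr = 36.4 mL → 36.4 mL × 10.91667 mcg/mL = 397.3667 mcg
Total = 884.25 + 397.3667 = 1281.617 mcg = 1.281617 mg

1.28 mg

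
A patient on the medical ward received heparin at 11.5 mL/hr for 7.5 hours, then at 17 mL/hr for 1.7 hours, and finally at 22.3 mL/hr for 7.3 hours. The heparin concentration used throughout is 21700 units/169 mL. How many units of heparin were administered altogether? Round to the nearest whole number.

Concentration = 21700 units ÷ 169 mL = 128.4024 units/mL
Stage 1: 11.5 mL/hr × 7.5 hr = 86.25 mL → 86.25 mL × 128.4024 units/mL = 11074.7 units
Stage 2: 17 mL/hr × 1.7 hr = 28.9 mL → 28.9 mL × 128.4024 units/mL = 3710.828 units
Stage 3: 22.3 mL/hr × 7.3 hr = 162.79 mL → 162.79 mL × 128.4024 units/mL = 20902.62 units
Total = 11074.7 + 3710.828 + 20902.62 = 35688.15 units

35688 units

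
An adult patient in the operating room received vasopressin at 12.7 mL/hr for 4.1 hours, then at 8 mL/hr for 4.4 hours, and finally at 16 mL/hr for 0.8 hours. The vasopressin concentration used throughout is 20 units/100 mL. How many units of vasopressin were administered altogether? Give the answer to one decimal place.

20.0 units

Concentration = 20 units ÷ 100 mL = 0.2 units/mL
Stage 1: 12.7 mL/hr × 4.1 hr = 52.07 mL → 52.07 mL × 0.2 units/mL = 10.414 units
Stage 2: 8 mL/hr × 4.4 hr = 35.2 mL → 35.2 mL × 0.2 units/mL = 7.04 units
Stage 3: 16 mL/hr × 0.8 hr = 12.8 mL → 12.8 mL × 0.2 units/mL = 2.56 units
Total = 10.414 + 7.04 + 2.56 = 20.014 units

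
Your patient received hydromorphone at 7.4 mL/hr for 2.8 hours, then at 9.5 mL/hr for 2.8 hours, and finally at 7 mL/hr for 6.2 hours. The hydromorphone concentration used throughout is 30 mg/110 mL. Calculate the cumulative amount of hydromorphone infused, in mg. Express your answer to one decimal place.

Concentration = 30 mg ÷ 110 mL = 0.2727273 mg/mL
Stage 1: 7.4 mL/hr × 2.8 hr = 20.72 mL → 20.72 mL × 0.2727273 mg/mL = 5.650909 mg
Stage 2: 9.5 mL/hr × 2.8 hr = 26.6 mL → 26.6 mL × 0.2727273 mg/mL = 7.254545 mg
Stage 3: 7 mL/hr × 6.2 hr = 43.4 mL → 43.4 mL × 0.2727273 mg/mL = 11.83636 mg
Total = 5.650909 + 7.254545 + 11.83636 = 24.74182 mg

24.7 mg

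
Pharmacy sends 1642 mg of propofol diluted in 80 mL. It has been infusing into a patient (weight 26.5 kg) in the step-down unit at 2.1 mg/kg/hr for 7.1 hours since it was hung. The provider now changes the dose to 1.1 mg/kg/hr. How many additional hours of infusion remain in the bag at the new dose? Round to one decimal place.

Initial rate:
Dose = 2.1 mg/kg/hr × 26.5 kg = 55.65 mg/hr
Concentration = 1642 mg ÷ 80 mL = 20.525 mg/mL
Rate = 55.65 mg/hr ÷ 20.525 mg/mL = 2.711328 mL/hr
Volume infused so far = 2.711328 mL/hr × 7.1 hr = 19.25043 mL
Volume remaining = 80 − 19.25043 = 60.74957 mL
New rate:
Dose = 1.1 mg/kg/hr × 26.5 kg = 29.15 mg/hr
Rate = 29.15 mg/hr ÷ 20.525 mg/mL = 1.420219 mL/hr
Time remaining = 60.74957 mL ÷ 1.420219 mL/hr = 42.77479 hr

42.8 hours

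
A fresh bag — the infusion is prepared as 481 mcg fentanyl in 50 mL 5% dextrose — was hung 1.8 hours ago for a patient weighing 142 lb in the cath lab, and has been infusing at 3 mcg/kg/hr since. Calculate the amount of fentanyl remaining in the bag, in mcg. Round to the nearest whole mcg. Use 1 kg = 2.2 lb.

132 mcg

Weight = 142 lb ÷ 2.2 lb/kg = 64.54545 kg
Dose = 3 mcg/kg/hr × 64.54545 kg = 193.6364 mcg/hr
Concentration = 481 mcg ÷ 50 mL = 9.62 mcg/mL
Rate = 193.6364 mcg/hr ÷ 9.62 mcg/mL = 20.12852 mL/hr
Volume infused = 20.12852 mL/hr × 1.8 hr = 36.23134 mL
Volume remaining = 50 − 36.23134 = 13.76866 mL
Drug remaining = 13.76866 mL × 9.62 mcg/mL = 132.4545 mcg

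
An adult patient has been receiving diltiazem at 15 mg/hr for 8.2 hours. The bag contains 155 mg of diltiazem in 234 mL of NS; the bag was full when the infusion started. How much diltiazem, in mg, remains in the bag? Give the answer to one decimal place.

32.0 mg

Concentration = 155 mg ÷ 234 mL = 0.6623932 mg/mL
Rate = 15 mg/hr ÷ 0.6623932 mg/mL = 22.64516 mL/hr
Volume infused = 22.64516 mL/hr × 8.2 hr = 185.6903 mL
Volume remaining = 234 − 185.6903 = 48.30968 mL
Drug remaining = 48.30968 mL × 0.6623932 mg/mL = 32 mg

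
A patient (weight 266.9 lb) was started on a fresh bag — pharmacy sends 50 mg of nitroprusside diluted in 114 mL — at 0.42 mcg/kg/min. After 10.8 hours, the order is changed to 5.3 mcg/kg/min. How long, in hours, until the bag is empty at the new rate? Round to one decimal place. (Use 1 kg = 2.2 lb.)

0.4 hours

Initial rate:
Weight = 266.9 lb ÷ 2.2 lb/kg = 121.3182 kg
Dose = 0.42 mcg/kg/min × 121.3182 kg = 50.95364 mcg/min
50.95364 mcg/min × 60 min/hr = 3057.218 mcg/hr
Concentration = 50 mg ÷ 114 mL = 0.4385965 mg/mL = 438.5965 mcg/mL
Rate = 3057.218 mcg/hr ÷ 438.5965 mcg/mL = 6.970457 mL/hr
Volume infused so far = 6.970457 mL/hr × 10.8 hr = 75.28094 mL
Volume remaining = 114 − 75.28094 = 38.71906 mL
New rate:
Dose = 5.3 mcg/kg/min × 121.3182 kg = 642.9864 mcg/min
642.9864 mcg/min × 60 min/hr = 38579.18 mcg/hr
Rate = 38579.18 mcg/hr ÷ 438.5965 mcg/mL = 87.96053 mL/hr
Time remaining = 38.71906 mL ÷ 87.96053 mL/hr = 0.4401867 hr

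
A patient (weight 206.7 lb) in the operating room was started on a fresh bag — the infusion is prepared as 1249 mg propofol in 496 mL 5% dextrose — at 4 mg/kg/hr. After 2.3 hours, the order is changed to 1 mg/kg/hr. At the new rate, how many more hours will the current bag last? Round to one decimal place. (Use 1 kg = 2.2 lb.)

Initial rate:
Weight = 206.7 lb ÷ 2.2 lb/kg = 93.95455 kg
Dose = 4 mg/kg/hr × 93.95455 kg = 375.8182 mg/hr
Concentration = 1249 mg ÷ 496 mL = 2.518145 mg/mL
Rate = 375.8182 mg/hr ÷ 2.518145 mg/mL = 149.244 mL/hr
Volume infused so far = 149.244 mL/hr × 2.3 hr = 343.2613 mL
Volume remaining = 496 − 343.2613 = 152.7387 mL
New rate:
Dose = 1 mg/kg/hr × 93.95455 kg = 93.95455 mg/hr
Rate = 93.95455 mg/hr ÷ 2.518145 mg/mL = 37.31101 mL/hr
Time remaining = 152.7387 mL ÷ 37.31101 mL/hr = 4.093662 hr

4.1 hours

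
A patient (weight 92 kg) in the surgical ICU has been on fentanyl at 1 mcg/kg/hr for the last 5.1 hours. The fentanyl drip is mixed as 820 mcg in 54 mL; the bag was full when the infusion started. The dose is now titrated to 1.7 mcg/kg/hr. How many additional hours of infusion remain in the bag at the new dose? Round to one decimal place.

2.2 hours

Initial rate:
Dose = 1 mcg/kg/hr × 92 kg = 92 mcg/hr
Concentration = 820 mcg ÷ 54 mL = 15.18519 mcg/mL
Rate = 92 mcg/hr ÷ 15.18519 mcg/mL = 6.058537 mL/hr
Volume infused so far = 6.058537 mL/hr × 5.1 hr = 30.89854 mL
Volume remaining = 54 − 30.89854 = 23.10146 mL
New rate:
Dose = 1.7 mcg/kg/hr × 92 kg = 156.4 mcg/hr
Rate = 156.4 mcg/hr ÷ 15.18519 mcg/mL = 10.29951 mL/hr
Time remaining = 23.10146 mL ÷ 10.29951 mL/hr = 2.242967 hr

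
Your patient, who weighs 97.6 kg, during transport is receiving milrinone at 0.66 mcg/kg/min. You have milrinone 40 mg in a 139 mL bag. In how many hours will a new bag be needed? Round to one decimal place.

Dose = 0.66 mcg/kg/min × 97.6 kg = 64.416 mcg/min
64.416 mcg/min × 60 min/hr = 3864.96 mcg/hr
Concentration = 40 mg ÷ 139 mL = 0.2877698 mg/mL = 287.7698 mcg/mL
Rate = 3864.96 mcg/hr ÷ 287.7698 mcg/mL = 13.43074 mL/hr
Duration = 139 mL ÷ 13.43074 mL/hr = 10.3494 hr

10.3 hours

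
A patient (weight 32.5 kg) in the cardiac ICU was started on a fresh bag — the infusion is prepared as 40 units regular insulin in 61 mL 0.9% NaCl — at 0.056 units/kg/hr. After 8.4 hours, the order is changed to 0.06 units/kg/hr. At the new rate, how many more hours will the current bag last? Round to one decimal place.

12.7 hours

Initial rate:
Dose = 0.056 units/kg/hr × 32.5 kg = 1.82 units/hr
Concentration = 40 units ÷ 61 mL = 0.6557377 units/mL
Rate = 1.82 units/hr ÷ 0.6557377 units/mL = 2.7755 mL/hr
Volume infused so far = 2.7755 mL/hr × 8.4 hr = 23.3142 mL
Volume remaining = 61 − 23.3142 = 37.6858 mL
New rate:
Dose = 0.06 units/kg/hr × 32.5 kg = 1.95 units/hr
Rate = 1.95 units/hr ÷ 0.6557377 units/mL = 2.97375 mL/hr
Time remaining = 37.6858 mL ÷ 2.97375 mL/hr = 12.67282 hr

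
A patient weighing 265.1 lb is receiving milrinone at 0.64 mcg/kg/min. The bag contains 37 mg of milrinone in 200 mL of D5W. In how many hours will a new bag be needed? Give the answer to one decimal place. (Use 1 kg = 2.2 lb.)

8.0 hours

Weight = 265.1 lb ÷ 2.2 lb/kg = 120.5 kg
Dose = 0.64 mcg/kg/min × 120.5 kg = 77.12 mcg/min
77.12 mcg/min × 60 min/hr = 4627.2 mcg/hr
Concentration = 37 mg ÷ 200 mL = 0.185 mg/mL = 185 mcg/mL
Rate = 4627.2 mcg/hr ÷ 185 mcg/mL = 25.01189 mL/hr
Duration = 200 mL ÷ 25.01189 mL/hr = 7.996196 hr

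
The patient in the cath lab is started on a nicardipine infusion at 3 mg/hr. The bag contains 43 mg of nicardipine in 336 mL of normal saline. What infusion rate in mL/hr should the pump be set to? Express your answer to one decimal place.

23.4 mL/hr

Concentration = 43 mg ÷ 336 mL = 0.1279762 mg/mL
Rate = 3 mg/hr ÷ 0.1279762 mg/mL = 23.44186 mL/hr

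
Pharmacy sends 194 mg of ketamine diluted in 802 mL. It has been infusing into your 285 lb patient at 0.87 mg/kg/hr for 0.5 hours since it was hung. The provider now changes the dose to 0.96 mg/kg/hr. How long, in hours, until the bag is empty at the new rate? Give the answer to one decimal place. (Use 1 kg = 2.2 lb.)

1.1 hours

Initial rate:
Weight = 285 lb ÷ 2.2 lb/kg = 129.5455 kg
Dose = 0.87 mg/kg/hr × 129.5455 kg = 112.7045 mg/hr
Concentration = 194 mg ÷ 802 mL = 0.2418953 mg/mL
Rate = 112.7045 mg/hr ÷ 0.2418953 mg/mL = 465.9229 mL/hr
Volume infused so far = 465.9229 mL/hr × 0.5 hr = 232.9615 mL
Volume remaining = 802 − 232.9615 = 569.0385 mL
New rate:
Dose = 0.96 mg/kg/hr × 129.5455 kg = 124.3636 mg/hr
Rate = 124.3636 mg/hr ÷ 0.2418953 mg/mL = 514.1218 mL/hr
Time remaining = 569.0385 mL ÷ 514.1218 mL/hr = 1.106817 hr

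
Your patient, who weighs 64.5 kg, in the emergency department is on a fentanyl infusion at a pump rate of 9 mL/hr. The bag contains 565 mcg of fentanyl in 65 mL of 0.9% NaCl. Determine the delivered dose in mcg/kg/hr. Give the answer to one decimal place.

Concentration = 565 mcg ÷ 65 mL = 8.692308 mcg/mL
Drug rate = 9 mL/hr × 8.692308 mcg/mL = 78.23077 mcg/hr
78.23077 mcg/hr ÷ 64.5 kg = 1.21288 mcg/kg/hr

1.2 mcg/kg/hr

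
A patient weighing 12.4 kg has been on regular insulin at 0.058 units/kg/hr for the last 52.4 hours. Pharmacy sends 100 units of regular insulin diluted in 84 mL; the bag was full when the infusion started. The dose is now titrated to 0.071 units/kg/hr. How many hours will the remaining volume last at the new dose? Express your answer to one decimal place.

Initial rate:
Dose = 0.058 units/kg/hr × 12.4 kg = 0.7192 units/hr
Concentration = 100 units ÷ 84 mL = 1.190476 units/mL
Rate = 0.7192 units/hr ÷ 1.190476 units/mL = 0.604128 mL/hr
Volume infused so far = 0.604128 mL/hr × 52.4 hr = 31.65631 mL
Volume remaining = 84 − 31.65631 = 52.34369 mL
New rate:
Dose = 0.071 units/kg/hr × 12.4 kg = 0.8804 units/hr
Rate = 0.8804 units/hr ÷ 1.190476 units/mL = 0.739536 mL/hr
Time remaining = 52.34369 mL ÷ 0.739536 mL/hr = 70.7791 hr

70.8 hours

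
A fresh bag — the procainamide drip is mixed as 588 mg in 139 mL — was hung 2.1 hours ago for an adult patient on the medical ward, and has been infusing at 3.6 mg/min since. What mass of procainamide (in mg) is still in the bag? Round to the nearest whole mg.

3.6 mg/min × 60 min/hr = 216 mg/hr
Concentration = 588 mg ÷ 139 mL = 4.230216 mg/mL
Rate = 216 mg/hr ÷ 4.230216 mg/mL = 51.06122 mL/hr
Volume infused = 51.06122 mL/hr × 2.1 hr = 107.2286 mL
Volume remaining = 139 − 107.2286 = 31.77143 mL
Drug remaining = 31.77143 mL × 4.230216 mg/mL = 134.4 mg

134 mg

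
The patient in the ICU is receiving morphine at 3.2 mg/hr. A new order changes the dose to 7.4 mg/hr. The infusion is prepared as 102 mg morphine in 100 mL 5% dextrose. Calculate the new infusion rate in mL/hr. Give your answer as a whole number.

Concentration = 102 mg ÷ 100 mL = 1.02 mg/mL
Rate = 7.4 mg/hr ÷ 1.02 mg/mL = 7.254902 mL/hr

7 mL/hr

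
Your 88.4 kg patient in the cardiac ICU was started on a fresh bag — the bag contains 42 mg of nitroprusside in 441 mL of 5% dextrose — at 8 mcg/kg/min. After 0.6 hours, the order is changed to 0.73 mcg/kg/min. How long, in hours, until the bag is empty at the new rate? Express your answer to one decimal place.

4.3 hours

Initial rate:
Dose = 8 mcg/kg/min × 88.4 kg = 707.2 mcg/min
707.2 mcg/min × 60 min/hr = 42432 mcg/hr
Concentration = 42 mg ÷ 441 mL = 0.0952381 mg/mL = 95.2381 mcg/mL
Rate = 42432 mcg/hr ÷ 95.2381 mcg/mL = 445.536 mL/hr
Volume infused so far = 445.536 mL/hr × 0.6 hr = 267.3216 mL
Volume remaining = 441 − 267.3216 = 173.6784 mL
New rate:
Dose = 0.73 mcg/kg/min × 88.4 kg = 64.532 mcg/min
64.532 mcg/min × 60 min/hr = 3871.92 mcg/hr
Rate = 3871.92 mcg/hr ÷ 95.2381 mcg/mL = 40.65516 mL/hr
Time remaining = 173.6784 mL ÷ 40.65516 mL/hr = 4.271989 hr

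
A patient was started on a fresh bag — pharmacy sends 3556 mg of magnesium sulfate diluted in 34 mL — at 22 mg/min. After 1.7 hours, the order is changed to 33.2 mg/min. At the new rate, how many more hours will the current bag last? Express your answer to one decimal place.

0.7 hours

Initial rate:
22 mg/min × 60 min/hr = 1320 mg/hr
Concentration = 3556 mg ÷ 34 mL = 104.5882 mg/mL
Rate = 1320 mg/hr ÷ 104.5882 mg/mL = 12.62092 mL/hr
Volume infused so far = 12.62092 mL/hr × 1.7 hr = 21.45557 mL
Volume remaining = 34 − 21.45557 = 12.54443 mL
New rate:
33.2 mg/min × 60 min/hr = 1992 mg/hr
Rate = 1992 mg/hr ÷ 104.5882 mg/mL = 19.04612 mL/hr
Time remaining = 12.54443 mL ÷ 19.04612 mL/hr = 0.6586345 hr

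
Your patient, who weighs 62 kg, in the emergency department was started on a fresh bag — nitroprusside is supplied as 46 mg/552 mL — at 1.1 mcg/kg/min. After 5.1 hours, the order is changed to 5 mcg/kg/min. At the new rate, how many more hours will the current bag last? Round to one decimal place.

Initial rate:
Dose = 1.1 mcg/kg/min × 62 kg = 68.2 mcg/min
68.2 mcg/min × 60 min/hr = 4092 mcg/hr
Concentration = 46 mg ÷ 552 mL = 0.08333333 mg/mL = 83.33333 mcg/mL
Rate = 4092 mcg/hr ÷ 83.33333 mcg/mL = 49.104 mL/hr
Volume infused so far = 49.104 mL/hr × 5.1 hr = 250.4304 mL
Volume remaining = 552 − 250.4304 = 301.5696 mL
New rate:
Dose = 5 mcg/kg/min × 62 kg = 310 mcg/min
310 mcg/min × 60 min/hr = 18600 mcg/hr
Rate = 18600 mcg/hr ÷ 83.33333 mcg/mL = 223.2 mL/hr
Time remaining = 301.5696 mL ÷ 223.2 mL/hr = 1.351118 hr

1.4 hours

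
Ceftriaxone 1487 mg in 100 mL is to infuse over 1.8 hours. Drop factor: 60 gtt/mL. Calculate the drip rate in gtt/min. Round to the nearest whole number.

100 mL ÷ (1.8 hr × 60 = 108 min) = 0.9259259 mL/min
0.9259259 mL/min × 60 gtt/mL = 55.55556 gtt/min

56 gtt/min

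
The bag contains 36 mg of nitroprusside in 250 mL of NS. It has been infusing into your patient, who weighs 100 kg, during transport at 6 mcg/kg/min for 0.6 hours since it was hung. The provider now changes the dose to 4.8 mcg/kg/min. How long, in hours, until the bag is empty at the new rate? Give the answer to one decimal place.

0.5 hours

Initial rate:
Dose = 6 mcg/kg/min × 100 kg = 600 mcg/min
600 mcg/min × 60 min/hr = 36000 mcg/hr
Concentration = 36 mg ÷ 250 mL = 0.144 mg/mL = 144 mcg/mL
Rate = 36000 mcg/hr ÷ 144 mcg/mL = 250 mL/hr
Volume infused so far = 250 mL/hr × 0.6 hr = 150 mL
Volume remaining = 250 − 150 = 100 mL
New rate:
Dose = 4.8 mcg/kg/min × 100 kg = 480 mcg/min
480 mcg/min × 60 min/hr = 28800 mcg/hr
Rate = 28800 mcg/hr ÷ 144 mcg/mL = 200 mL/hr
Time remaining = 100 mL ÷ 200 mL/hr = 0.5 hr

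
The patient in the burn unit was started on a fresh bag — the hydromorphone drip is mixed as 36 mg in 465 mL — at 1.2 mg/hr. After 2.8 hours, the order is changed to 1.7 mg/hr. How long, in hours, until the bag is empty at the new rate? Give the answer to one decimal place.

Initial rate:
Concentration = 36 mg ÷ 465 mL = 0.07741935 mg/mL
Rate = 1.2 mg/hr ÷ 0.07741935 mg/mL = 15.5 mL/hr
Volume infused so far = 15.5 mL/hr × 2.8 hr = 43.4 mL
Volume remaining = 465 − 43.4 = 421.6 mL
New rate:
Rate = 1.7 mg/hr ÷ 0.07741935 mg/mL = 21.95833 mL/hr
Time remaining = 421.6 mL ÷ 21.95833 mL/hr = 19.2 hr

19.2 hours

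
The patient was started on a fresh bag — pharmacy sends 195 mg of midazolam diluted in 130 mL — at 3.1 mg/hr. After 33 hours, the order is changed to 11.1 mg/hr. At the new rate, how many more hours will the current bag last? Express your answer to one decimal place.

8.4 hours

Initial rate:
Concentration = 195 mg ÷ 130 mL = 1.5 mg/mL
Rate = 3.1 mg/hr ÷ 1.5 mg/mL = 2.066667 mL/hr
Volume infused so far = 2.066667 mL/hr × 33 hr = 68.2 mL
Volume remaining = 130 − 68.2 = 61.8 mL
New rate:
Rate = 11.1 mg/hr ÷ 1.5 mg/mL = 7.4 mL/hr
Time remaining = 61.8 mL ÷ 7.4 mL/hr = 8.351351 hr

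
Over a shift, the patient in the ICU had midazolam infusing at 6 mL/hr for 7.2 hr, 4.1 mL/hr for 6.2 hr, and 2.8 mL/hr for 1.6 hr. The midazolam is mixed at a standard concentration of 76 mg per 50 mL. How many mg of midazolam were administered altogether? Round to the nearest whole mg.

111 mg

Concentration = 76 mg ÷ 50 mL = 1.52 mg/mL
Stage 1: 6 mL/hr × 7.2 hr = 43.2 mL → 43.2 mL × 1.52 mg/mL = 65.664 mg
Stage 2: 4.1 mL/hr × 6.2 hr = 25.42 mL → 25.42 mL × 1.52 mg/mL = 38.6384 mg
Stage 3: 2.8 mL/hr × 1.6 hr = 4.48 mL → 4.48 mL × 1.52 mg/mL = 6.8096 mg
Total = 65.664 + 38.6384 + 6.8096 = 111.112 mg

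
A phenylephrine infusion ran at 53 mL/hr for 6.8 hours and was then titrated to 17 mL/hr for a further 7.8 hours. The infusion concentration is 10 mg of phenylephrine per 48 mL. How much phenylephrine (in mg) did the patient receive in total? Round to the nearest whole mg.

103 mg

Concentration = 10 mg ÷ 48 mL = 0.2083333 mg/mL
Stage 1: 53 mL/hr × 6.8 hr = 360.4 mL → 360.4 mL × 0.2083333 mg/mL = 75.08333 mg
Stage 2: 17 mL/hr × 7.8 hr = 132.6 mL → 132.6 mL × 0.2083333 mg/mL = 27.625 mg
Total = 75.08333 + 27.625 = 102.7083 mg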